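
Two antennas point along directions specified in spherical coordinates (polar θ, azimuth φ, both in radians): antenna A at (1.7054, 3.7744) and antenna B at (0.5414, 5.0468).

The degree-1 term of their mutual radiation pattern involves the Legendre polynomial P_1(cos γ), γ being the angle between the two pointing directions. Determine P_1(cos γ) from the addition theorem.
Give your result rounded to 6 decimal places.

0.035126

Term-by-term m-sum for l=1 (normalisation 4π/3 = 4.188790):
  [-1]  conj(Y_{1,-1})(Ω₁) = (-0.276076, -0.202481) ; Y_{1,-1}(Ω₂) = (0.058437, 0.168183) ; Δ = (0.017921, -0.058264)
  [+0]  conj(Y_{1,0})(Ω₁) = (-0.065569, -0.000000) ; Y_{1,0}(Ω₂) = (0.418727, 0.000000) ; Δ = (-0.027456, -0.000000)
  [+1]  conj(Y_{1,1})(Ω₁) = (0.276076, -0.202481) ; Y_{1,1}(Ω₂) = (-0.058437, 0.168183) ; Δ = (0.017921, 0.058264)
Total Σ_m = (0.008386, 0.000000). Multiply by 4.188790: (0.035126, 0.000000). P_1(cos γ) = 0.035126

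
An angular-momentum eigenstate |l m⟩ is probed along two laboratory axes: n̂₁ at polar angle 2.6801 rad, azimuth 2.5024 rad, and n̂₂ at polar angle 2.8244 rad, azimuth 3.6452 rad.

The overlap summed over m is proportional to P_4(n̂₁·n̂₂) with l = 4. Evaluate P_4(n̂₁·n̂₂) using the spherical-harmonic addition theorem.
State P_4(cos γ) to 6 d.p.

Term-by-term m-sum for l=4 (normalisation 4π/9 = 1.396263):
  term(m=-4) = (-0.000010, 0.000072)   from Y*(Ω₁)=(-0.014507, -0.009605), Y(Ω₂)=(-0.001798, -0.003783)
  term(m=-3) = (-0.003425, 0.001010)   from Y*(Ω₁)=(-0.033630, -0.093060), Y(Ω₂)=(0.002163, -0.036019)
  term(m=-2) = (-0.034709, -0.039991)   from Y*(Ω₁)=(0.088183, -0.292927), Y(Ω₂)=(0.092472, -0.146327)
  term(m=-1) = (0.095151, -0.208575)   from Y*(Ω₁)=(0.395421, -0.293912), Y(Ω₂)=(0.407542, -0.224554)
  term(m=+0) = (0.071789, 0.000000)   from Y*(Ω₁)=(0.152845, -0.000000), Y(Ω₂)=(0.469683, 0.000000)
  term(m=+1) = (0.095151, 0.208575)   from Y*(Ω₁)=(-0.395421, -0.293912), Y(Ω₂)=(-0.407542, -0.224554)
  term(m=+2) = (-0.034709, 0.039991)   from Y*(Ω₁)=(0.088183, 0.292927), Y(Ω₂)=(0.092472, 0.146327)
  term(m=+3) = (-0.003425, -0.001010)   from Y*(Ω₁)=(0.033630, -0.093060), Y(Ω₂)=(-0.002163, -0.036019)
  term(m=+4) = (-0.000010, -0.000072)   from Y*(Ω₁)=(-0.014507, 0.009605), Y(Ω₂)=(-0.001798, 0.003783)
Total Σ_m = (0.185804, 0.000000). Multiply by 1.396263: (0.259432, 0.000000). P_4(cos γ) = 0.259432

0.259432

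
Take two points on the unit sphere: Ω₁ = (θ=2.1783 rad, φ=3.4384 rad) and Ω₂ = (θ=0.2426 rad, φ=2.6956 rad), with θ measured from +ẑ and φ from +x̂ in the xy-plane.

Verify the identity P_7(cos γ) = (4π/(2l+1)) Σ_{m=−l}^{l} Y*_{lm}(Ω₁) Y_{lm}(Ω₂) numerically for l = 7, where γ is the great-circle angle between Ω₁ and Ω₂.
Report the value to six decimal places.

Summing Y*_{l m}(θ₁,φ₁)·Y_{l m}(θ₂,φ₂) over m ∈ [−7, 7]; prefactor 4π/(2·7+1) = 0.837758:
  m=-7: (0.061068, -0.109985) × (0.000023, -0.000000) = (0.000001, -0.000003)  (running Σ = (0.000001, -0.000003))
  m=-6: (0.068232, -0.320047) × (-0.000312, 0.000157) = (0.000029, 0.000111)  (running Σ = (0.000030, 0.000108))
  m=-5: (-0.038394, -0.441418) × (0.002023, -0.002611) = (-0.001230, -0.000793)  (running Σ = (-0.001200, -0.000685))
  m=-4: (-0.088054, -0.218196) × (-0.004643, 0.021448) = (0.005089, -0.000876)  (running Σ = (0.003889, -0.001560))
  m=-3: (0.128020, 0.158189) × (-0.023985, -0.101153) = (0.012931, -0.016744)  (running Σ = (0.016820, -0.018304))
  m=-2: (0.282474, 0.190614) × (0.210875, 0.261405) = (0.009739, 0.114036)  (running Σ = (0.026559, 0.095732))
  m=-1: (-0.063940, -0.019555) × (-0.576228, -0.275507) = (0.031456, 0.028884)  (running Σ = (0.058015, 0.124616))
  m=0: (-0.347055, -0.000000) × (0.359965, 0.000000) = (-0.124928, -0.000000)  (running Σ = (-0.066913, 0.124616))
  m=1: (0.063940, -0.019555) × (0.576228, -0.275507) = (0.031456, -0.028884)  (running Σ = (-0.035457, 0.095732))
  m=2: (0.282474, -0.190614) × (0.210875, -0.261405) = (0.009739, -0.114036)  (running Σ = (-0.025718, -0.018304))
  m=3: (-0.128020, 0.158189) × (0.023985, -0.101153) = (0.012931, 0.016744)  (running Σ = (-0.012787, -0.001560))
  m=4: (-0.088054, 0.218196) × (-0.004643, -0.021448) = (0.005089, 0.000876)  (running Σ = (-0.007698, -0.000685))
  m=5: (0.038394, -0.441418) × (-0.002023, -0.002611) = (-0.001230, 0.000793)  (running Σ = (-0.008928, 0.000108))
  m=6: (0.068232, 0.320047) × (-0.000312, -0.000157) = (0.000029, -0.000111)  (running Σ = (-0.008900, -0.000003))
  m=7: (-0.061068, -0.109985) × (-0.000023, -0.000000) = (0.000001, 0.000003)  (running Σ = (-0.008898, 0.000000))
Accumulated sum (-0.008898, 0.000000); after 4π/(2l+1) scaling, (-0.007455, 0.000000) ⇒ P_7 = -0.007455

-0.007455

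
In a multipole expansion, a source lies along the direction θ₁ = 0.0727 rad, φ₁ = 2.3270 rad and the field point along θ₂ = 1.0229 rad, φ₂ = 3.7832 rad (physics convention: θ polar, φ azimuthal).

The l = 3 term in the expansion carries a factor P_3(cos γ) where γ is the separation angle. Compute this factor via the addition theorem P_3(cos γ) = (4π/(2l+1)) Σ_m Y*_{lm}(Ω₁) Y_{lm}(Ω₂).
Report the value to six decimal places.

-0.424821

Term-by-term m-sum for l=3 (normalisation 4π/7 = 1.795196):
  m=-3: (0.000123, 0.000103) × (0.089969, 0.243423) = (-0.000014, 0.000039)  (running Σ = (-0.000014, 0.000039))
  m=-2: (-0.000314, -0.005369) × (0.110023, -0.371974) = (-0.002031, -0.000474)  (running Σ = (-0.002045, -0.000435))
  m=-1: (-0.064005, 0.067855) × (-0.078823, 0.058884) = (0.001049, -0.009117)  (running Σ = (-0.000996, -0.009552))
  m=0: (0.734563, -0.000000) × (-0.319443, 0.000000) = (-0.234651, 0.000000)  (running Σ = (-0.235647, -0.009552))
  m=1: (0.064005, 0.067855) × (0.078823, 0.058884) = (0.001049, 0.009117)  (running Σ = (-0.234598, -0.000435))
  m=2: (-0.000314, 0.005369) × (0.110023, 0.371974) = (-0.002031, 0.000474)  (running Σ = (-0.236629, 0.000039))
  m=3: (-0.000123, 0.000103) × (-0.089969, 0.243423) = (-0.000014, -0.000039)  (running Σ = (-0.236643, -0.000000))
Σ over m = (-0.236643, -0.000000); ×(4π/7) → (-0.424821, -0.000000). Real part: -0.424821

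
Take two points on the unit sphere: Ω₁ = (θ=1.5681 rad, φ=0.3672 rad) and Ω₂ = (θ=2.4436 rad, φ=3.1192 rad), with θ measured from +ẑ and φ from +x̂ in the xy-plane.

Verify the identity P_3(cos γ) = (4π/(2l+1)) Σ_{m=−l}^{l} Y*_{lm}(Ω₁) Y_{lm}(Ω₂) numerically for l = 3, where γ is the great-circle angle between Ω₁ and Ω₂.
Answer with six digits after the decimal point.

Expand P_3 via completeness: Σ_{m} conj(Y_{3,m}) at Ω₁ times Y_{3,m} at Ω₂ —
  term(m=-3) = -0.018080-0.042524i   from Y*(Ω₁)=+0.188654+0.372131i, Y(Ω₂)=-0.110503-0.007435i
  term(m=-2) = -0.000634-0.000626i   from Y*(Ω₁)=+0.002045+0.001847i, Y(Ω₂)=-0.323076-0.014479i
  term(m=-1) = +0.120137+0.049326i   from Y*(Ω₁)=-0.301624-0.116018i, Y(Ω₂)=-0.401762-0.008998i
  term(m=+0) = -0.000056-0.000000i   from Y*(Ω₁)=-0.003019-0.000000i, Y(Ω₂)=+0.018639+0.000000i
  term(m=+1) = +0.120137-0.049326i   from Y*(Ω₁)=+0.301624-0.116018i, Y(Ω₂)=+0.401762-0.008998i
  term(m=+2) = -0.000634+0.000626i   from Y*(Ω₁)=+0.002045-0.001847i, Y(Ω₂)=-0.323076+0.014479i
  term(m=+3) = -0.018080+0.042524i   from Y*(Ω₁)=-0.188654+0.372131i, Y(Ω₂)=+0.110503-0.007435i
Σ over m = +0.202789+0.000000i; ×(4π/7) → +0.364046+0.000000i. Real part: 0.364046

0.364046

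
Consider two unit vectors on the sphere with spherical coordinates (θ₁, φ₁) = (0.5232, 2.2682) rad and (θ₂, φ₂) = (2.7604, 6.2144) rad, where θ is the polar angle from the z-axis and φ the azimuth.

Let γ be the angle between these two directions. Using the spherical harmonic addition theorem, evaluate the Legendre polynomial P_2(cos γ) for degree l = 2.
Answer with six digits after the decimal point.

Term-by-term m-sum for l=2 (normalisation 4π/5 = 2.513274):
  [-2]  conj(Y_{2,-2})(Ω₁) = -0.016884-0.094946i ; Y_{2,-2}(Ω₂) = +0.052957+0.007332i ; Δ = -0.000198-0.005152i
  [-1]  conj(Y_{2,-1})(Ω₁) = -0.214742+0.256298i ; Y_{2,-1}(Ω₂) = -0.266149-0.018336i ; Δ = +0.061853-0.064276i
  [+0]  conj(Y_{2,0})(Ω₁) = +0.394566-0.000000i ; Y_{2,0}(Ω₂) = +0.499828+0.000000i ; Δ = +0.197215+0.000000i
  [+1]  conj(Y_{2,1})(Ω₁) = +0.214742+0.256298i ; Y_{2,1}(Ω₂) = +0.266149-0.018336i ; Δ = +0.061853+0.064276i
  [+2]  conj(Y_{2,2})(Ω₁) = -0.016884+0.094946i ; Y_{2,2}(Ω₂) = +0.052957-0.007332i ; Δ = -0.000198+0.005152i
Total Σ_m = +0.320525+0.000000i. Multiply by 2.513274: +0.805567+0.000000i. P_2(cos γ) = 0.805567

0.805567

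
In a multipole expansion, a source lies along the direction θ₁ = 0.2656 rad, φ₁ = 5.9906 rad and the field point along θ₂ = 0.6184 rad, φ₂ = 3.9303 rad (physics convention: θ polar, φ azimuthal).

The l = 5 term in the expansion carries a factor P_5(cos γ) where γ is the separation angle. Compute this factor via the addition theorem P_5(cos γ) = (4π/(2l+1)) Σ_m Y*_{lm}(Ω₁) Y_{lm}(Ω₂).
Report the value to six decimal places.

Term-by-term m-sum for l=5 (normalisation 4π/11 = 1.142397):
  term(m=-5) = (-0.000011, -0.000014)   from Y*(Ω₁)=(0.000062, -0.000575), Y(Ω₂)=(0.021133, -0.021844)
  term(m=-4) = (-0.000343, 0.000841)   from Y*(Ω₁)=(0.002621, -0.006191), Y(Ω₂)=(-0.135073, 0.001788)
  term(m=-3) = (0.015403, -0.001581)   from Y*(Ω₁)=(0.029499, -0.035521), Y(Ω₂)=(0.239470, 0.234762)
  term(m=-2) = (-0.051881, -0.077187)   from Y*(Ω₁)=(0.168441, -0.111607), Y(Ω₂)=(-0.003046, -0.460262)
  term(m=-1) = (-0.043549, 0.081743)   from Y*(Ω₁)=(0.496708, -0.149624), Y(Ω₂)=(-0.125830, 0.126666)
  term(m=+0) = (-0.176916, 0.000000)   from Y*(Ω₁)=(0.501127, -0.000000), Y(Ω₂)=(-0.353035, 0.000000)
  term(m=+1) = (-0.043549, -0.081743)   from Y*(Ω₁)=(-0.496708, -0.149624), Y(Ω₂)=(0.125830, 0.126666)
  term(m=+2) = (-0.051881, 0.077187)   from Y*(Ω₁)=(0.168441, 0.111607), Y(Ω₂)=(-0.003046, 0.460262)
  term(m=+3) = (0.015403, 0.001581)   from Y*(Ω₁)=(-0.029499, -0.035521), Y(Ω₂)=(-0.239470, 0.234762)
  term(m=+4) = (-0.000343, -0.000841)   from Y*(Ω₁)=(0.002621, 0.006191), Y(Ω₂)=(-0.135073, -0.001788)
  term(m=+5) = (-0.000011, 0.000014)   from Y*(Ω₁)=(-0.000062, -0.000575), Y(Ω₂)=(-0.021133, -0.021844)
Σ over m = (-0.337678, -0.000000); ×(4π/11) → (-0.385762, -0.000000). Real part: -0.385762

-0.385762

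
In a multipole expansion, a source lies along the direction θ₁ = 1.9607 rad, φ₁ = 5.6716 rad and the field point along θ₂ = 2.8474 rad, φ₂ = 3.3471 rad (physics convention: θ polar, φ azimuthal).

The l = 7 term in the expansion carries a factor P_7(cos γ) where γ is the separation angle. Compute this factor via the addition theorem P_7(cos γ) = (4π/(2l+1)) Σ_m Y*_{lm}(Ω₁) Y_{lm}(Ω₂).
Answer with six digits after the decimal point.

Addition theorem: P_7(cos γ) = (4π/15) Σ_m Y*_{lm}(Ω₁) Y_{lm}(Ω₂), m = −7…7:
  term(m=-7) = -0.000021-0.000013i   from Y*(Ω₁)=-0.121071+0.263092i, Y(Ω₂)=-0.000011+0.000085i
  term(m=-6) = +0.000090+0.000465i   from Y*(Ω₁)=+0.384685-0.224319i, Y(Ω₂)=-0.000353+0.001004i
  term(m=-5) = +0.001050-0.001449i   from Y*(Ω₁)=-0.217383-0.018230i, Y(Ω₂)=-0.004241+0.007023i
  term(m=-4) = +0.010048-0.001281i   from Y*(Ω₁)=-0.175872-0.146713i, Y(Ω₂)=-0.030105+0.032396i
  term(m=-3) = -0.040412-0.033375i   from Y*(Ω₁)=+0.081098+0.300066i, Y(Ω₂)=-0.137574+0.097495i
  term(m=-2) = -0.002905-0.045767i   from Y*(Ω₁)=-0.036269+0.100097i, Y(Ω₂)=-0.394865+0.172097i
  term(m=-1) = -0.135153+0.144004i   from Y*(Ω₁)=+0.264382-0.185406i, Y(Ω₂)=-0.598728+0.124805i
  term(m=+0) = -0.008049+0.000000i   from Y*(Ω₁)=+0.069081-0.000000i, Y(Ω₂)=-0.116510+0.000000i
  term(m=+1) = -0.135153-0.144004i   from Y*(Ω₁)=-0.264382-0.185406i, Y(Ω₂)=+0.598728+0.124805i
  term(m=+2) = -0.002905+0.045767i   from Y*(Ω₁)=-0.036269-0.100097i, Y(Ω₂)=-0.394865-0.172097i
  term(m=+3) = -0.040412+0.033375i   from Y*(Ω₁)=-0.081098+0.300066i, Y(Ω₂)=+0.137574+0.097495i
  term(m=+4) = +0.010048+0.001281i   from Y*(Ω₁)=-0.175872+0.146713i, Y(Ω₂)=-0.030105-0.032396i
  term(m=+5) = +0.001050+0.001449i   from Y*(Ω₁)=+0.217383-0.018230i, Y(Ω₂)=+0.004241+0.007023i
  term(m=+6) = +0.000090-0.000465i   from Y*(Ω₁)=+0.384685+0.224319i, Y(Ω₂)=-0.000353-0.001004i
  term(m=+7) = -0.000021+0.000013i   from Y*(Ω₁)=+0.121071+0.263092i, Y(Ω₂)=+0.000011+0.000085i
Total Σ_m = -0.342657-0.000000i. Multiply by 0.837758: -0.287064-0.000000i. P_7(cos γ) = -0.287064

-0.287064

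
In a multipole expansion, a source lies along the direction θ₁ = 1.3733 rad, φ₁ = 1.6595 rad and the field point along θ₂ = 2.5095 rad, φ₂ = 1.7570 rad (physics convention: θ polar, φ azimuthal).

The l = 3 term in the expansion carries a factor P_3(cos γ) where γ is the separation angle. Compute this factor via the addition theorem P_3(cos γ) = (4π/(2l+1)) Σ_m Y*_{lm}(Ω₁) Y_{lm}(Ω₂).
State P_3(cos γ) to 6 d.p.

Addition theorem: P_3(cos γ) = (4π/7) Σ_m Y*_{lm}(Ω₁) Y_{lm}(Ω₂), m = −3…3:
  m=-3: Y*=(0.103447, -0.379516)  Y=(0.045609, 0.072972)  product (0.032412, -0.009761)
  m=-2: Y*=(-0.189782, -0.034026)  Y=(0.268102, -0.104730)  product (-0.054445, 0.010753)
  m=-1: Y*=(0.022669, -0.254888)  Y=(-0.079699, -0.423060)  product (-0.109640, 0.010724)
  m=+0: Y*=(-0.205573, -0.000000)  Y=(-0.076646, 0.000000)  product (0.015756, 0.000000)
  m=+1: Y*=(-0.022669, -0.254888)  Y=(0.079699, -0.423060)  product (-0.109640, -0.010724)
  m=+2: Y*=(-0.189782, 0.034026)  Y=(0.268102, 0.104730)  product (-0.054445, -0.010753)
  m=+3: Y*=(-0.103447, -0.379516)  Y=(-0.045609, 0.072972)  product (0.032412, 0.009761)
Σ over m = (-0.247588, 0.000000); ×(4π/7) → (-0.444469, 0.000000). Real part: -0.444469

-0.444469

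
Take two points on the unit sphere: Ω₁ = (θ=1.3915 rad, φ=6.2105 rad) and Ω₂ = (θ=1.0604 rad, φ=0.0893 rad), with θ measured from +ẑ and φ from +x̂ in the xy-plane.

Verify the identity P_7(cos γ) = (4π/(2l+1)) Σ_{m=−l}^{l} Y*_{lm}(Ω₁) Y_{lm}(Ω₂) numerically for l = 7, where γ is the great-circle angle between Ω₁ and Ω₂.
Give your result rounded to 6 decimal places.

-0.158498

Term-by-term m-sum for l=7 (normalisation 4π/15 = 0.837758):
  m=-7: (0.389991, -0.217529) × (0.156138, -0.112675) = (0.036382, -0.077907)  (running Σ = (0.036382, -0.077907))
  m=-6: (0.274486, -0.127921) × (0.346838, -0.205930) = (0.068859, -0.100893)  (running Σ = (0.105242, -0.178800))
  m=-5: (-0.185548, 0.070568) × (0.351936, -0.168488) = (-0.053411, 0.056098)  (running Σ = (0.051830, -0.122702))
  m=-4: (-0.304005, 0.090964) × (0.019958, -0.007449) = (-0.005390, 0.004080)  (running Σ = (0.046441, -0.118622))
  m=-3: (0.107591, -0.023840) × (-0.326478, 0.089618) = (-0.032990, 0.017425)  (running Σ = (0.013451, -0.101197))
  m=-2: (0.311304, -0.045576) × (-0.177946, 0.032123) = (-0.053931, 0.018110)  (running Σ = (-0.040480, -0.083087))
  m=-1: (-0.074803, 0.005447) × (0.269588, -0.024138) = (-0.020035, 0.003274)  (running Σ = (-0.060514, -0.079813))
  m=0: (-0.312586, -0.000000) × (0.218064, 0.000000) = (-0.068164, -0.000000)  (running Σ = (-0.128678, -0.079813))
  m=1: (0.074803, 0.005447) × (-0.269588, -0.024138) = (-0.020035, -0.003274)  (running Σ = (-0.148713, -0.083087))
  m=2: (0.311304, 0.045576) × (-0.177946, -0.032123) = (-0.053931, -0.018110)  (running Σ = (-0.202644, -0.101197))
  m=3: (-0.107591, -0.023840) × (0.326478, 0.089618) = (-0.032990, -0.017425)  (running Σ = (-0.235633, -0.118622))
  m=4: (-0.304005, -0.090964) × (0.019958, 0.007449) = (-0.005390, -0.004080)  (running Σ = (-0.241023, -0.122702))
  m=5: (0.185548, 0.070568) × (-0.351936, -0.168488) = (-0.053411, -0.056098)  (running Σ = (-0.294435, -0.178800))
  m=6: (0.274486, 0.127921) × (0.346838, 0.205930) = (0.068859, 0.100893)  (running Σ = (-0.225575, -0.077907))
  m=7: (-0.389991, -0.217529) × (-0.156138, -0.112675) = (0.036382, 0.077907)  (running Σ = (-0.189193, 0.000000))
Total Σ_m = (-0.189193, 0.000000). Multiply by 0.837758: (-0.158498, 0.000000). P_7(cos γ) = -0.158498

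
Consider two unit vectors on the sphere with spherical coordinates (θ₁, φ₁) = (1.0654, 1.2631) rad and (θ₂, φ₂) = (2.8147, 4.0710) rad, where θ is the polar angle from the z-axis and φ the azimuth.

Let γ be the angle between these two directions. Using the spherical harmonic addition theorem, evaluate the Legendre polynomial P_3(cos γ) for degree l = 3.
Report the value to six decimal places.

0.137299

Expand P_3 via completeness: Σ_{m} conj(Y_{3,m}) at Ω₁ times Y_{3,m} at Ω₂ —
  m=-3: -0.22289 - 0.16863j × 0.01296 + 0.00478j = -0.00208 - 0.00325j  (running Σ = -0.00208 - 0.00325j)
  m=-2: -0.30932 + 0.21868j × 0.02835 + 0.09568j = -0.02969 - 0.02340j  (running Σ = -0.03177 - 0.02665j)
  m=-1: 0.01473 + 0.04636j × -0.21635 + 0.28973j = -0.01662 - 0.00576j  (running Σ = -0.04839 - 0.03241j)
  m=0: -0.33027 + 0.00000j × -0.52463 + 0.00000j = 0.17327 + 0.00000j  (running Σ = 0.12488 - 0.03241j)
  m=1: -0.01473 + 0.04636j × 0.21635 + 0.28973j = -0.01662 + 0.00576j  (running Σ = 0.10826 - 0.02665j)
  m=2: -0.30932 - 0.21868j × 0.02835 - 0.09568j = -0.02969 + 0.02340j  (running Σ = 0.07856 - 0.00325j)
  m=3: 0.22289 - 0.16863j × -0.01296 + 0.00478j = -0.00208 + 0.00325j  (running Σ = 0.07648 - 0.00000j)
Accumulated sum 0.07648 - 0.00000j; after 4π/(2l+1) scaling, 0.13730 - 0.00000j ⇒ P_3 = 0.137299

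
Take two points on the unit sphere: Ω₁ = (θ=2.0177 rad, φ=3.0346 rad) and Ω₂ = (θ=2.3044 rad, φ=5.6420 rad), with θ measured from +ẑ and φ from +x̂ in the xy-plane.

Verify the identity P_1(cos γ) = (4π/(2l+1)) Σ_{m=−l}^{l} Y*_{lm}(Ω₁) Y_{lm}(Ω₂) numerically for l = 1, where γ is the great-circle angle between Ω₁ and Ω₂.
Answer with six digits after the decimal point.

-0.287136

Addition theorem: P_1(cos γ) = (4π/3) Σ_m Y*_{lm}(Ω₁) Y_{lm}(Ω₂), m = −1…1:
  [-1]  conj(Y_{1,-1})(Ω₁) = -0.30978 + 0.03327j ; Y_{1,-1}(Ω₂) = 0.20565 + 0.15350j ; Δ = -0.06881 - 0.04071j
  [+0]  conj(Y_{1,0})(Ω₁) = -0.21116 + 0.00000j ; Y_{1,0}(Ω₂) = -0.32714 + 0.00000j ; Δ = 0.06908 + 0.00000j
  [+1]  conj(Y_{1,1})(Ω₁) = 0.30978 + 0.03327j ; Y_{1,1}(Ω₂) = -0.20565 + 0.15350j ; Δ = -0.06881 + 0.04071j
Accumulated sum -0.06855 + 0.00000j; after 4π/(2l+1) scaling, -0.28714 + 0.00000j ⇒ P_1 = -0.287136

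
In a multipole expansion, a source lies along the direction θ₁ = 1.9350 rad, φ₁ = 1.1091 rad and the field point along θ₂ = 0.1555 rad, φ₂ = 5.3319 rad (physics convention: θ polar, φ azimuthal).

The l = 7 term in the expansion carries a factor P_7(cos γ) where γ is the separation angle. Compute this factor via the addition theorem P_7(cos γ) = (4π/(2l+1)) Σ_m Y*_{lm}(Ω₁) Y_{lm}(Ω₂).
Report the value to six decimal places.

Addition theorem: P_7(cos γ) = (4π/15) Σ_m Y*_{lm}(Ω₁) Y_{lm}(Ω₂), m = −7…7:
  m=-7: +0.028039+0.309733i × +0.000001+0.000000i = -0.000000+0.000000i  (running Σ = -0.000000+0.000000i)
  m=-6: -0.413349-0.160996i × +0.000021-0.000014i = -0.000011+0.000002i  (running Σ = -0.000011+0.000003i)
  m=-5: +0.125623-0.114173i × +0.000017-0.000382i = -0.000041-0.000050i  (running Σ = -0.000053-0.000047i)
  m=-4: -0.073338-0.258945i × -0.003184-0.002489i = -0.000411+0.001007i  (running Σ = -0.000464+0.000960i)
  m=-3: +0.272516+0.051198i × -0.029480+0.008724i = -0.008480+0.000868i  (running Σ = -0.008944+0.001828i)
  m=-2: +0.098172-0.129837i × -0.052967+0.153747i = +0.014762+0.021971i  (running Σ = +0.005818+0.023799i)
  m=-1: +0.133904+0.269120i × +0.310676+0.435626i = -0.075635+0.141941i  (running Σ = -0.069817+0.165740i)
  m=0: +0.129216-0.000000i × +0.752510+0.000000i = +0.097237+0.000000i  (running Σ = +0.027420+0.165740i)
  m=1: -0.133904+0.269120i × -0.310676+0.435626i = -0.075635-0.141941i  (running Σ = -0.048215+0.023799i)
  m=2: +0.098172+0.129837i × -0.052967-0.153747i = +0.014762-0.021971i  (running Σ = -0.033453+0.001828i)
  m=3: -0.272516+0.051198i × +0.029480+0.008724i = -0.008480-0.000868i  (running Σ = -0.041933+0.000960i)
  m=4: -0.073338+0.258945i × -0.003184+0.002489i = -0.000411-0.001007i  (running Σ = -0.042344-0.000047i)
  m=5: -0.125623-0.114173i × -0.000017-0.000382i = -0.000041+0.000050i  (running Σ = -0.042385+0.000003i)
  m=6: -0.413349+0.160996i × +0.000021+0.000014i = -0.000011-0.000002i  (running Σ = -0.042397+0.000000i)
  m=7: -0.028039+0.309733i × -0.000001+0.000000i = -0.000000-0.000000i  (running Σ = -0.042397-0.000000i)
Total Σ_m = -0.042397-0.000000i. Multiply by 0.837758: -0.035518-0.000000i. P_7(cos γ) = -0.035518

-0.035518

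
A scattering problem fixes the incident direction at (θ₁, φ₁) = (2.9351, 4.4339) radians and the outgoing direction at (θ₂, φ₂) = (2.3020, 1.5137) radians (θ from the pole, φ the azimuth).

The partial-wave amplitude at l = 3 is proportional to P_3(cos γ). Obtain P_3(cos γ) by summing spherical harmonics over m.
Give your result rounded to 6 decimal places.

Summing Y*_{l m}(θ₁,φ₁)·Y_{l m}(θ₂,φ₂) over m ∈ [−3, 3]; prefactor 4π/(2·3+1) = 1.795196:
  term(m=-3) = -0.000487+0.000381i   from Y*(Ω₁)=+0.002667+0.002412i, Y(Ω₂)=-0.029332+0.169565i
  term(m=-2) = +0.014367-0.006812i   from Y*(Ω₁)=+0.035693-0.022228i, Y(Ω₂)=+0.375673+0.043087i
  term(m=-1) = -0.072465+0.016311i   from Y*(Ω₁)=-0.069033-0.241442i, Y(Ω₂)=+0.016879-0.295308i
  term(m=+0) = -0.125509-0.000000i   from Y*(Ω₁)=-0.653728-0.000000i, Y(Ω₂)=+0.191990+0.000000i
  term(m=+1) = -0.072465-0.016311i   from Y*(Ω₁)=+0.069033-0.241442i, Y(Ω₂)=-0.016879-0.295308i
  term(m=+2) = +0.014367+0.006812i   from Y*(Ω₁)=+0.035693+0.022228i, Y(Ω₂)=+0.375673-0.043087i
  term(m=+3) = -0.000487-0.000381i   from Y*(Ω₁)=-0.002667+0.002412i, Y(Ω₂)=+0.029332+0.169565i
Accumulated sum -0.242681+0.000000i; after 4π/(2l+1) scaling, -0.435659+0.000000i ⇒ P_3 = -0.435659

-0.435659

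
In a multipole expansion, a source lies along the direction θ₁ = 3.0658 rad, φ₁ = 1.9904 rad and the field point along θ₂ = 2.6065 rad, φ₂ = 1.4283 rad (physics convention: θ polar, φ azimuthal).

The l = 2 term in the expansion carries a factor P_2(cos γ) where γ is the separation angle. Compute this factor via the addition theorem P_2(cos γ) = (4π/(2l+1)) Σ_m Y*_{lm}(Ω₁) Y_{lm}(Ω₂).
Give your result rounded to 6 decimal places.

0.689278

Term-by-term m-sum for l=2 (normalisation 4π/5 = 2.513274):
  [-2]  conj(Y_{2,-2})(Ω₁) = -0.001480-0.001648i ; Y_{2,-2}(Ω₂) = -0.096387-0.028238i ; Δ = +0.000096+0.000201i
  [-1]  conj(Y_{2,-1})(Ω₁) = +0.023763-0.053269i ; Y_{2,-1}(Ω₂) = -0.048125+0.335440i ; Δ = +0.016725+0.010535i
  [+0]  conj(Y_{2,0})(Ω₁) = +0.625358-0.000000i ; Y_{2,0}(Ω₂) = +0.384760+0.000000i ; Δ = +0.240613+0.000000i
  [+1]  conj(Y_{2,1})(Ω₁) = -0.023763-0.053269i ; Y_{2,1}(Ω₂) = +0.048125+0.335440i ; Δ = +0.016725-0.010535i
  [+2]  conj(Y_{2,2})(Ω₁) = -0.001480+0.001648i ; Y_{2,2}(Ω₂) = -0.096387+0.028238i ; Δ = +0.000096-0.000201i
Accumulated sum +0.274255-0.000000i; after 4π/(2l+1) scaling, +0.689278-0.000000i ⇒ P_2 = 0.689278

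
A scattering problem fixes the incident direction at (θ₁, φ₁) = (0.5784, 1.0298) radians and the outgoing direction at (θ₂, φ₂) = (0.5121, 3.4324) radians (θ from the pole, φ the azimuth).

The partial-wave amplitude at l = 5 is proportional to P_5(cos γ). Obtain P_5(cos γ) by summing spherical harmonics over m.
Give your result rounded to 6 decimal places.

Addition theorem: P_5(cos γ) = (4π/11) Σ_m Y*_{lm}(Ω₁) Y_{lm}(Ω₂), m = −5…5:
  m=-5: +0.009584-0.020537i × -0.001527+0.013023i = +0.000253+0.000156i  (running Σ = +0.000253+0.000156i)
  m=-4: -0.061363-0.091019i × +0.029238-0.067720i = -0.007958+0.001494i  (running Σ = -0.007705+0.001651i)
  m=-3: -0.299735+0.015658i × -0.152810+0.182022i = +0.042952-0.056951i  (running Σ = +0.035247-0.055300i)
  m=-2: -0.219747+0.413172i × +0.379298-0.249380i = +0.019688+0.211516i  (running Σ = +0.054935+0.156215i)
  m=-1: +0.135935+0.226262i × -0.374022+0.111942i = -0.076171-0.069410i  (running Σ = -0.021236+0.086805i)
  m=0: -0.304480-0.000000i × -0.184933+0.000000i = +0.056308+0.000000i  (running Σ = +0.035072+0.086805i)
  m=1: -0.135935+0.226262i × +0.374022+0.111942i = -0.076171+0.069410i  (running Σ = -0.041098+0.156215i)
  m=2: -0.219747-0.413172i × +0.379298+0.249380i = +0.019688-0.211516i  (running Σ = -0.021411-0.055300i)
  m=3: +0.299735+0.015658i × +0.152810+0.182022i = +0.042952+0.056951i  (running Σ = +0.021542+0.001651i)
  m=4: -0.061363+0.091019i × +0.029238+0.067720i = -0.007958-0.001494i  (running Σ = +0.013584+0.000156i)
  m=5: -0.009584-0.020537i × +0.001527+0.013023i = +0.000253-0.000156i  (running Σ = +0.013836-0.000000i)
Total Σ_m = +0.013836-0.000000i. Multiply by 1.142397: +0.015807-0.000000i. P_5(cos γ) = 0.015807

0.015807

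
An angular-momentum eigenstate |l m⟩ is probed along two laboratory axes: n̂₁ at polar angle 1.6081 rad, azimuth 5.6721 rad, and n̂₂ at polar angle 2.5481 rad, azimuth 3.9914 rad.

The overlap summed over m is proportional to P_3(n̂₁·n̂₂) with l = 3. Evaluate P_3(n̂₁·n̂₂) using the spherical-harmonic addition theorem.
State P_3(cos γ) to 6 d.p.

Term-by-term m-sum for l=3 (normalisation 4π/7 = 1.795196):
  [-3]  conj(Y_{3,-3})(Ω₁) = -0.10803 - 0.40210j ; Y_{3,-3}(Ω₂) = 0.06055 + 0.04074j ; Δ = 0.00984 - 0.02875j
  [-2]  conj(Y_{3,-2})(Ω₁) = -0.01300 + 0.03577j ; Y_{3,-2}(Ω₂) = 0.03404 + 0.26279j ; Δ = -0.00984 - 0.00220j
  [-1]  conj(Y_{3,-1})(Ω₁) = -0.26267 + 0.18401j ; Y_{3,-1}(Ω₂) = -0.29066 + 0.33074j ; Δ = 0.01549 - 0.14036j
  [+0]  conj(Y_{3,0})(Ω₁) = 0.04166 + 0.00000j ; Y_{3,0}(Ω₂) = -0.13493 + 0.00000j ; Δ = -0.00562 + 0.00000j
  [+1]  conj(Y_{3,1})(Ω₁) = 0.26267 + 0.18401j ; Y_{3,1}(Ω₂) = 0.29066 + 0.33074j ; Δ = 0.01549 + 0.14036j
  [+2]  conj(Y_{3,2})(Ω₁) = -0.01300 - 0.03577j ; Y_{3,2}(Ω₂) = 0.03404 - 0.26279j ; Δ = -0.00984 + 0.00220j
  [+3]  conj(Y_{3,3})(Ω₁) = 0.10803 - 0.40210j ; Y_{3,3}(Ω₂) = -0.06055 + 0.04074j ; Δ = 0.00984 + 0.02875j
Total Σ_m = 0.02535 + 0.00000j. Multiply by 1.795196: 0.04550 + 0.00000j. P_3(cos γ) = 0.045502

0.045502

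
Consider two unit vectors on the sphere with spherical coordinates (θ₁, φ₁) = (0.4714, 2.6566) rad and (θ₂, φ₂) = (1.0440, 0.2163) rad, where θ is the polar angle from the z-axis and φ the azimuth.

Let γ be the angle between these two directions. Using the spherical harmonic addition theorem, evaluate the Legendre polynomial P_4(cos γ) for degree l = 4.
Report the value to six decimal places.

0.294949

Summing Y*_{l m}(θ₁,φ₁)·Y_{l m}(θ₂,φ₂) over m ∈ [−4, 4]; prefactor 4π/(2·4+1) = 1.396263:
  term(m=-4) = -0.004390-0.001535i   from Y*(Ω₁)=-0.006792-0.017555i, Y(Ω₂)=+0.160233-0.188088i
  term(m=-3) = +0.021575+0.036564i   from Y*(Ω₁)=-0.012070+0.103745i, Y(Ω₂)=+0.323859-0.245637i
  term(m=-2) = +0.010122-0.059604i   from Y*(Ω₁)=+0.177704-0.259298i, Y(Ω₂)=+0.174610-0.080630i
  term(m=-1) = +0.094587-0.079879i   from Y*(Ω₁)=-0.432886+0.228120i, Y(Ω₂)=-0.247118+0.054301i
  term(m=+0) = -0.032545+0.000000i   from Y*(Ω₁)=+0.131087-0.000000i, Y(Ω₂)=-0.248269+0.000000i
  term(m=+1) = +0.094587+0.079879i   from Y*(Ω₁)=+0.432886+0.228120i, Y(Ω₂)=+0.247118+0.054301i
  term(m=+2) = +0.010122+0.059604i   from Y*(Ω₁)=+0.177704+0.259298i, Y(Ω₂)=+0.174610+0.080630i
  term(m=+3) = +0.021575-0.036564i   from Y*(Ω₁)=+0.012070+0.103745i, Y(Ω₂)=-0.323859-0.245637i
  term(m=+4) = -0.004390+0.001535i   from Y*(Ω₁)=-0.006792+0.017555i, Y(Ω₂)=+0.160233+0.188088i
Total Σ_m = +0.211242+0.000000i. Multiply by 1.396263: +0.294949+0.000000i. P_4(cos γ) = 0.294949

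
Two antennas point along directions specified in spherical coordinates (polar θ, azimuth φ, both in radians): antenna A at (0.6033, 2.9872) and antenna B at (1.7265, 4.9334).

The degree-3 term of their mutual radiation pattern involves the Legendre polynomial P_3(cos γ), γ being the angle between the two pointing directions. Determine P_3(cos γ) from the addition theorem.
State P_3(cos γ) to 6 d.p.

0.407322

Addition theorem: P_3(cos γ) = (4π/7) Σ_m Y*_{lm}(Ω₁) Y_{lm}(Ω₂), m = −3…3:
  term(m=-3) = +0.027673+0.013183i   from Y*(Ω₁)=-0.068171+0.034045i, Y(Ω₂)=-0.247598-0.317036i
  term(m=-2) = +0.030636-0.028586i   from Y*(Ω₁)=+0.258090-0.082328i, Y(Ω₂)=+0.139808-0.066164i
  term(m=-1) = +0.045140+0.114543i   from Y*(Ω₁)=-0.433109+0.067405i, Y(Ω₂)=-0.061574-0.274049i
  term(m=+0) = +0.019998+0.000000i   from Y*(Ω₁)=+0.119999-0.000000i, Y(Ω₂)=+0.166653+0.000000i
  term(m=+1) = +0.045140-0.114543i   from Y*(Ω₁)=+0.433109+0.067405i, Y(Ω₂)=+0.061574-0.274049i
  term(m=+2) = +0.030636+0.028586i   from Y*(Ω₁)=+0.258090+0.082328i, Y(Ω₂)=+0.139808+0.066164i
  term(m=+3) = +0.027673-0.013183i   from Y*(Ω₁)=+0.068171+0.034045i, Y(Ω₂)=+0.247598-0.317036i
Σ over m = +0.226896-0.000000i; ×(4π/7) → +0.407322-0.000000i. Real part: 0.407322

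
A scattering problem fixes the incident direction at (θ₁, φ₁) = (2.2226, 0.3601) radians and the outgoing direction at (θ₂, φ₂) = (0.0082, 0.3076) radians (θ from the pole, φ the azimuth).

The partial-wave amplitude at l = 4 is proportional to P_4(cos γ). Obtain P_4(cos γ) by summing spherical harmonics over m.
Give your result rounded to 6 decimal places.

-0.408065

Expand P_4 via completeness: Σ_{m} conj(Y_{4,m}) at Ω₁ times Y_{4,m} at Ω₂ —
  term(m=-4) = (0.000000, 0.000000)   from Y*(Ω₁)=(0.022984, 0.175263), Y(Ω₂)=(0.000000, -0.000000)
  term(m=-3) = (-0.000000, -0.000000)   from Y*(Ω₁)=(-0.179711, -0.336521), Y(Ω₂)=(0.000000, -0.000001)
  term(m=-2) = (0.000045, 0.000005)   from Y*(Ω₁)=(0.250447, 0.219748), Y(Ω₂)=(0.000110, -0.000078)
  term(m=-1) = (0.001499, 0.000079)   from Y*(Ω₁)=(0.090547, 0.034093), Y(Ω₂)=(0.014787, -0.004697)
  term(m=+0) = (-0.295342, -0.000000)   from Y*(Ω₁)=(-0.349104, -0.000000), Y(Ω₂)=(0.846000, 0.000000)
  term(m=+1) = (0.001499, -0.000079)   from Y*(Ω₁)=(-0.090547, 0.034093), Y(Ω₂)=(-0.014787, -0.004697)
  term(m=+2) = (0.000045, -0.000005)   from Y*(Ω₁)=(0.250447, -0.219748), Y(Ω₂)=(0.000110, 0.000078)
  term(m=+3) = (-0.000000, 0.000000)   from Y*(Ω₁)=(0.179711, -0.336521), Y(Ω₂)=(-0.000000, -0.000001)
  term(m=+4) = (0.000000, -0.000000)   from Y*(Ω₁)=(0.022984, -0.175263), Y(Ω₂)=(0.000000, 0.000000)
Accumulated sum (-0.292255, -0.000000); after 4π/(2l+1) scaling, (-0.408065, -0.000000) ⇒ P_4 = -0.408065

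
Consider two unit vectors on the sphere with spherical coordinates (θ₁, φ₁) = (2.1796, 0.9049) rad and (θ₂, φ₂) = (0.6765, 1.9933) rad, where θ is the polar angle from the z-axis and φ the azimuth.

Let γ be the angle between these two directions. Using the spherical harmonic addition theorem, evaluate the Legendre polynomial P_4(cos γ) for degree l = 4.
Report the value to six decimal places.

0.221389

Term-by-term m-sum for l=4 (normalisation 4π/9 = 1.396263):
  m=-4: Y*=-0.17794 - 0.09219j  Y=-0.00809 - 0.06751j  product -0.00478 + 0.01276j
  m=-3: Y*=0.35969 - 0.16361j  Y=0.22858 + 0.07153j  product 0.09392 - 0.01167j
  m=-2: Y*=-0.06871 + 0.28201j  Y=-0.28339 + 0.31936j  product -0.07059 - 0.10186j
  m=-1: Y*=0.09743 + 0.12402j  Y=-0.11897 - 0.26463j  product 0.02123 - 0.04054j
  m=+0: Y*=-0.32454 + 0.00000j  Y=-0.24344 + 0.00000j  product 0.07901 + 0.00000j
  m=+1: Y*=-0.09743 + 0.12402j  Y=0.11897 - 0.26463j  product 0.02123 + 0.04054j
  m=+2: Y*=-0.06871 - 0.28201j  Y=-0.28339 - 0.31936j  product -0.07059 + 0.10186j
  m=+3: Y*=-0.35969 - 0.16361j  Y=-0.22858 + 0.07153j  product 0.09392 + 0.01167j
  m=+4: Y*=-0.17794 + 0.09219j  Y=-0.00809 + 0.06751j  product -0.00478 - 0.01276j
Accumulated sum 0.15856 - 0.00000j; after 4π/(2l+1) scaling, 0.22139 - 0.00000j ⇒ P_4 = 0.221389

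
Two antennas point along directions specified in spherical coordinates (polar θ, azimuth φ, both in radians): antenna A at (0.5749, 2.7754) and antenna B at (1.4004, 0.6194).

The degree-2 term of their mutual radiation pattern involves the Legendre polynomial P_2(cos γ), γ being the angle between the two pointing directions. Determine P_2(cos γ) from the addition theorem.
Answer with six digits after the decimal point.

Summing Y*_{l m}(θ₁,φ₁)·Y_{l m}(θ₂,φ₂) over m ∈ [−2, 2]; prefactor 4π/(2·2+1) = 2.513274:
  term(m=-2) = (-0.016701, -0.039458)   from Y*(Ω₁)=(0.084923, -0.076364), Y(Ω₂)=(0.122279, -0.354680)
  term(m=-1) = (-0.025142, 0.037942)   from Y*(Ω₁)=(-0.329171, 0.126234), Y(Ω₂)=(0.105122, -0.074952)
  term(m=+0) = (-0.101162, 0.000000)   from Y*(Ω₁)=(0.351032, -0.000000), Y(Ω₂)=(-0.288184, 0.000000)
  term(m=+1) = (-0.025142, -0.037942)   from Y*(Ω₁)=(0.329171, 0.126234), Y(Ω₂)=(-0.105122, -0.074952)
  term(m=+2) = (-0.016701, 0.039458)   from Y*(Ω₁)=(0.084923, 0.076364), Y(Ω₂)=(0.122279, 0.354680)
Σ over m = (-0.184847, 0.000000); ×(4π/5) → (-0.464570, 0.000000). Real part: -0.464570

-0.464570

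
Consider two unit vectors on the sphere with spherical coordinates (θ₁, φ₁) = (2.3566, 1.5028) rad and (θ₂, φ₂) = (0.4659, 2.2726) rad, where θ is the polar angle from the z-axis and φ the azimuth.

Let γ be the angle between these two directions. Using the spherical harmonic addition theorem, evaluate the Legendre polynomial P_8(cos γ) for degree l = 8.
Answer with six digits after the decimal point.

-0.263296

Expand P_8 via completeness: Σ_{m} conj(Y_{8,m}) at Ω₁ times Y_{8,m} at Ω₂ —
  term(m=-8) = (0.000027, 0.000003)   from Y*(Ω₁)=(0.027475, -0.016618), Y(Ω₂)=(0.000671, 0.000530)
  term(m=-7) = (-0.000547, -0.000682)   from Y*(Ω₁)=(0.058899, 0.114256), Y(Ω₂)=(-0.006665, 0.001353)
  term(m=-6) = (-0.000969, 0.010321)   from Y*(Ω₁)=(-0.280316, 0.121161), Y(Ω₂)=(0.016321, -0.029765)
  term(m=-5) = (0.041448, -0.035440)   from Y*(Ω₁)=(-0.152487, -0.431099), Y(Ω₂)=(0.042839, 0.111299)
  term(m=-4) = (-0.107272, -0.006702)   from Y*(Ω₁)=(0.346948, -0.096763), Y(Ω₂)=(-0.281875, -0.097930)
  term(m=-3) = (-0.018043, -0.019816)   from Y*(Ω₁)=(-0.010817, -0.052289), Y(Ω₂)=(0.431865, -0.255722)
  term(m=-2) = (-0.005406, 0.173244)   from Y*(Ω₁)=(0.379358, -0.051910), Y(Ω₂)=(-0.075331, 0.446369)
  term(m=-1) = (-0.005370, 0.005205)   from Y*(Ω₁)=(0.008925, 0.131055), Y(Ω₂)=(0.036752, 0.043474)
  term(m=+0) = (-0.163931, 0.000000)   from Y*(Ω₁)=(0.346551, -0.000000), Y(Ω₂)=(-0.473035, 0.000000)
  term(m=+1) = (-0.005370, -0.005205)   from Y*(Ω₁)=(-0.008925, 0.131055), Y(Ω₂)=(-0.036752, 0.043474)
  term(m=+2) = (-0.005406, -0.173244)   from Y*(Ω₁)=(0.379358, 0.051910), Y(Ω₂)=(-0.075331, -0.446369)
  term(m=+3) = (-0.018043, 0.019816)   from Y*(Ω₁)=(0.010817, -0.052289), Y(Ω₂)=(-0.431865, -0.255722)
  term(m=+4) = (-0.107272, 0.006702)   from Y*(Ω₁)=(0.346948, 0.096763), Y(Ω₂)=(-0.281875, 0.097930)
  term(m=+5) = (0.041448, 0.035440)   from Y*(Ω₁)=(0.152487, -0.431099), Y(Ω₂)=(-0.042839, 0.111299)
  term(m=+6) = (-0.000969, -0.010321)   from Y*(Ω₁)=(-0.280316, -0.121161), Y(Ω₂)=(0.016321, 0.029765)
  term(m=+7) = (-0.000547, 0.000682)   from Y*(Ω₁)=(-0.058899, 0.114256), Y(Ω₂)=(0.006665, 0.001353)
  term(m=+8) = (0.000027, -0.000003)   from Y*(Ω₁)=(0.027475, 0.016618), Y(Ω₂)=(0.000671, -0.000530)
Accumulated sum (-0.356192, -0.000000); after 4π/(2l+1) scaling, (-0.263296, -0.000000) ⇒ P_8 = -0.263296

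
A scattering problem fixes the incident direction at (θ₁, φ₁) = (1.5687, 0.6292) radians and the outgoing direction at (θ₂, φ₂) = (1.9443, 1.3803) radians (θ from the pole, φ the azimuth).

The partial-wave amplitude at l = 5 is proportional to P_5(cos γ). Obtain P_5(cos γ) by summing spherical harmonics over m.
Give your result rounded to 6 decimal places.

-0.330896

Summing Y*_{l m}(θ₁,φ₁)·Y_{l m}(θ₂,φ₂) over m ∈ [−5, 5]; prefactor 4π/(2·5+1) = 1.142397:
  m=-5: Y*=-0.464123-0.002046i  Y=+0.264605-0.188232i  product -0.123194+0.086821i
  m=-4: Y*=-0.002496+0.001800i  Y=-0.291146-0.277822i  product +0.001227+0.000169i
  m=-3: Y*=+0.107767-0.328713i  Y=-0.029938+0.046554i  product +0.012077+0.014858i
  m=-2: Y*=-0.001092-0.003381i  Y=-0.298865-0.119714i  product -0.000078+0.001141i
  m=-1: Y*=+0.258931+0.188473i  Y=-0.027762+0.143968i  product -0.034323+0.032045i
  m=+0: Y*=+0.003677-0.000000i  Y=-0.290051+0.000000i  product -0.001067+0.000000i
  m=+1: Y*=-0.258931+0.188473i  Y=+0.027762+0.143968i  product -0.034323-0.032045i
  m=+2: Y*=-0.001092+0.003381i  Y=-0.298865+0.119714i  product -0.000078-0.001141i
  m=+3: Y*=-0.107767-0.328713i  Y=+0.029938+0.046554i  product +0.012077-0.014858i
  m=+4: Y*=-0.002496-0.001800i  Y=-0.291146+0.277822i  product +0.001227-0.000169i
  m=+5: Y*=+0.464123-0.002046i  Y=-0.264605-0.188232i  product -0.123194-0.086821i
Σ over m = -0.289651+0.000000i; ×(4π/11) → -0.330896+0.000000i. Real part: -0.330896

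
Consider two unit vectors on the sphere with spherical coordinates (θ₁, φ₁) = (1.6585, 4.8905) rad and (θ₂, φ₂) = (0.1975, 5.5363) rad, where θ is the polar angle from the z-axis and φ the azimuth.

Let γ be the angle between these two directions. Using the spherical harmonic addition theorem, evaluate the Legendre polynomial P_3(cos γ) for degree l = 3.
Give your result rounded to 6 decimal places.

Expand P_3 via completeness: Σ_{m} conj(Y_{3,m}) at Ω₁ times Y_{3,m} at Ω₂ —
  m=-3: Y*=(-0.210038, 0.354942)  Y=(-0.001957, 0.002471)  product (-0.000466, -0.001214)
  m=-2: Y*=(0.083254, 0.030978)  Y=(0.002969, 0.038469)  product (-0.000945, 0.003295)
  m=-1: Y*=(-0.054850, 0.304690)  Y=(0.177177, 0.164029)  product (-0.059696, 0.044987)
  m=+0: Y*=(0.096807, -0.000000)  Y=(0.661401, 0.000000)  product (0.064028, 0.000000)
  m=+1: Y*=(0.054850, 0.304690)  Y=(-0.177177, 0.164029)  product (-0.059696, -0.044987)
  m=+2: Y*=(0.083254, -0.030978)  Y=(0.002969, -0.038469)  product (-0.000945, -0.003295)
  m=+3: Y*=(0.210038, 0.354942)  Y=(0.001957, 0.002471)  product (-0.000466, 0.001214)
Accumulated sum (-0.058185, 0.000000); after 4π/(2l+1) scaling, (-0.104454, 0.000000) ⇒ P_3 = -0.104454

-0.104454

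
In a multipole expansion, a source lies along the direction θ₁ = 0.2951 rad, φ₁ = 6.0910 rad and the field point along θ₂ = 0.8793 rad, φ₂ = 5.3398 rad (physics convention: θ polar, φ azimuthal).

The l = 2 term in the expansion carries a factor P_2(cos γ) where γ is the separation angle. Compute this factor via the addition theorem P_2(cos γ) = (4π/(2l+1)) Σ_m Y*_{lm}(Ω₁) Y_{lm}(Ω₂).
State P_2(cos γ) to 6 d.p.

0.398291

Summing Y*_{l m}(θ₁,φ₁)·Y_{l m}(θ₂,φ₂) over m ∈ [−2, 2]; prefactor 4π/(2·2+1) = 2.513274:
  m=-2: (0.030289, -0.012252) × (-0.071221, 0.217850) = (0.000512, 0.007471)  (running Σ = (0.000512, 0.007471))
  m=-1: (0.211014, -0.041061) × (0.222775, 0.307210) = (0.059623, 0.055678)  (running Σ = (0.060135, 0.063149))
  m=0: (0.550751, -0.000000) × (0.069370, 0.000000) = (0.038205, 0.000000)  (running Σ = (0.098340, 0.063149))
  m=1: (-0.211014, -0.041061) × (-0.222775, 0.307210) = (0.059623, -0.055678)  (running Σ = (0.157963, 0.007471))
  m=2: (0.030289, 0.012252) × (-0.071221, -0.217850) = (0.000512, -0.007471)  (running Σ = (0.158475, -0.000000))
Total Σ_m = (0.158475, -0.000000). Multiply by 2.513274: (0.398291, -0.000000). P_2(cos γ) = 0.398291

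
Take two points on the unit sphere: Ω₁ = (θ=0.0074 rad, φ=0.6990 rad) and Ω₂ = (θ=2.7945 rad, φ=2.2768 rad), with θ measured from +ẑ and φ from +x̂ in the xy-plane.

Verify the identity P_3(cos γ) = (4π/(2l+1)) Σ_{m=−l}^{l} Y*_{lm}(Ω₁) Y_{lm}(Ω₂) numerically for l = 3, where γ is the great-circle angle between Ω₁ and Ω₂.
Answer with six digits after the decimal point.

-0.668294

Term-by-term m-sum for l=3 (normalisation 4π/7 = 1.795196):
  [-3]  conj(Y_{3,-3})(Ω₁) = (-0.000000, 0.000000) ; Y_{3,-3}(Ω₂) = (0.014024, -0.008545) ; Δ = (0.000000, 0.000000)
  [-2]  conj(Y_{3,-2})(Ω₁) = (0.000010, 0.000055) ; Y_{3,-2}(Ω₂) = (0.017584, -0.109805) ; Δ = (0.000006, -0.000000)
  [-1]  conj(Y_{3,-1})(Ω₁) = (0.007322, 0.006155) ; Y_{3,-1}(Ω₂) = (-0.244035, -0.286224) ; Δ = (-0.000025, -0.003598)
  [+0]  conj(Y_{3,0})(Ω₁) = (0.746230, -0.000000) ; Y_{3,0}(Ω₂) = (-0.498814, 0.000000) ; Δ = (-0.372230, 0.000000)
  [+1]  conj(Y_{3,1})(Ω₁) = (-0.007322, 0.006155) ; Y_{3,1}(Ω₂) = (0.244035, -0.286224) ; Δ = (-0.000025, 0.003598)
  [+2]  conj(Y_{3,2})(Ω₁) = (0.000010, -0.000055) ; Y_{3,2}(Ω₂) = (0.017584, 0.109805) ; Δ = (0.000006, 0.000000)
  [+3]  conj(Y_{3,3})(Ω₁) = (0.000000, 0.000000) ; Y_{3,3}(Ω₂) = (-0.014024, -0.008545) ; Δ = (0.000000, -0.000000)
Σ over m = (-0.372268, 0.000000); ×(4π/7) → (-0.668294, 0.000000). Real part: -0.668294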